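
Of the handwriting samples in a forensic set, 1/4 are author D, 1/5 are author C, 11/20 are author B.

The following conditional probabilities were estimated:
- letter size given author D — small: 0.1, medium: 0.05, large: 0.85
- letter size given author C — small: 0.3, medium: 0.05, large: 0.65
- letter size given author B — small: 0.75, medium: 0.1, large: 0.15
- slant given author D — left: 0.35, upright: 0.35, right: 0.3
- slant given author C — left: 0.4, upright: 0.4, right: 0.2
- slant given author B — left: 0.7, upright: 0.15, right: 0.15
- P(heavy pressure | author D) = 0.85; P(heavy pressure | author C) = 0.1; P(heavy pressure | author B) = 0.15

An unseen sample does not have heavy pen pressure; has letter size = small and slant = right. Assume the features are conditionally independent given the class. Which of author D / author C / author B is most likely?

author D: 0.25 × 0.1 × 0.3 × (1−0.85) = 0.001125
author C: 0.2 × 0.3 × 0.2 × (1−0.1) = 0.0108
author B: 0.55 × 0.75 × 0.15 × (1−0.15) = 0.05259375
Highest score → author B.

author B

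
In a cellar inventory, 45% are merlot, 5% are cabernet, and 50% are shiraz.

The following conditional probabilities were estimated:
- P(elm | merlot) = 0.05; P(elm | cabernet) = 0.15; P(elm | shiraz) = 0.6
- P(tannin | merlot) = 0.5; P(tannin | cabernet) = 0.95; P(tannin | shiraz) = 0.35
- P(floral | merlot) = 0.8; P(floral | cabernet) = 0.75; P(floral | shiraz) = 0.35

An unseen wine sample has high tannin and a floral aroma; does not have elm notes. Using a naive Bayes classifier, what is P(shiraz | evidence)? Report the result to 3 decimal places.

0.109

merlot: 0.45 × (1−0.05) × 0.5 × 0.8 = 0.171
cabernet: 0.05 × (1−0.15) × 0.95 × 0.75 = 0.03028125
shiraz: 0.5 × (1−0.6) × 0.35 × 0.35 = 0.0245
P(shiraz | x) = 0.0245 / 0.22578125 ≈ 0.109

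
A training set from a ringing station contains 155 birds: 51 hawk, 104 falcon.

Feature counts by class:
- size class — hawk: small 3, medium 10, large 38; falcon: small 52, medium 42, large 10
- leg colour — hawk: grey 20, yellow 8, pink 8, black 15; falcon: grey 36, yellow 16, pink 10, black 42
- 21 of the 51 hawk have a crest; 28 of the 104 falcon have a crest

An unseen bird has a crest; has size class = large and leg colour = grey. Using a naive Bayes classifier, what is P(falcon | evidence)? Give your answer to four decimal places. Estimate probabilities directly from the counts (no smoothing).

hawk: (51/155) × (38/51) × (20/51) × (21/51) ≈ 0.0395878
falcon: (104/155) × (10/104) × (36/104) × (28/104) ≈ 0.0060126
P(falcon | x) = 0.0060126 / 0.0456004 ≈ 0.1319

0.1319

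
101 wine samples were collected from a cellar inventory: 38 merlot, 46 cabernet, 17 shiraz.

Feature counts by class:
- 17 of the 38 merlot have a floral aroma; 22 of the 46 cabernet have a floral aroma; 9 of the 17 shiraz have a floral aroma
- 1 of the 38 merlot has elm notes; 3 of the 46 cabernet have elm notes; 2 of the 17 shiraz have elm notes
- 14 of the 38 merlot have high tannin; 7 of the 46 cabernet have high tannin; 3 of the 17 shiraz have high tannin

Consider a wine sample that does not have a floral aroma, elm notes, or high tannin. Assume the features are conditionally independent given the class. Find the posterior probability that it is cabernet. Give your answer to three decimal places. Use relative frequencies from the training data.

0.504

merlot: (38/101) × (21/38) × (37/38) × (24/38) ≈ 0.127863
cabernet: (46/101) × (24/46) × (43/46) × (39/46) ≈ 0.188325
shiraz: (17/101) × (8/17) × (15/17) × (14/17) ≈ 0.0575559
P(cabernet | x) = 0.188325 / 0.3737439 ≈ 0.504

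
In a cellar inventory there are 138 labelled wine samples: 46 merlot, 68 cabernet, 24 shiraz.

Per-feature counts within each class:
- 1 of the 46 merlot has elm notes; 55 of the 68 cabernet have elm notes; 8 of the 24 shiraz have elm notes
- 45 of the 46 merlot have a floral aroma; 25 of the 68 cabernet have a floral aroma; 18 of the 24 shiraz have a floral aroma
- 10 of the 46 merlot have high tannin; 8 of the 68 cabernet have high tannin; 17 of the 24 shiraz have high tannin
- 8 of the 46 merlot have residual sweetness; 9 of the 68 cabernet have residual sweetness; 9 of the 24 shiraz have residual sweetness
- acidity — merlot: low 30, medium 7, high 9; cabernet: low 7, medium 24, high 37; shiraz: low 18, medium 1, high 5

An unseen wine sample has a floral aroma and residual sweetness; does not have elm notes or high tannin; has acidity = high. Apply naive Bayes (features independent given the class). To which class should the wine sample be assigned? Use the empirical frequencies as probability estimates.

merlot

merlot: (46/138) × (45/46) × (45/46) × (36/46) × (8/46) × (9/46) ≈ 0.00849473
cabernet: (68/138) × (13/68) × (25/68) × (60/68) × (9/68) × (37/68) ≈ 0.00220072
shiraz: (24/138) × (16/24) × (18/24) × (7/24) × (9/24) × (5/24) ≈ 0.00198143
Highest score → merlot.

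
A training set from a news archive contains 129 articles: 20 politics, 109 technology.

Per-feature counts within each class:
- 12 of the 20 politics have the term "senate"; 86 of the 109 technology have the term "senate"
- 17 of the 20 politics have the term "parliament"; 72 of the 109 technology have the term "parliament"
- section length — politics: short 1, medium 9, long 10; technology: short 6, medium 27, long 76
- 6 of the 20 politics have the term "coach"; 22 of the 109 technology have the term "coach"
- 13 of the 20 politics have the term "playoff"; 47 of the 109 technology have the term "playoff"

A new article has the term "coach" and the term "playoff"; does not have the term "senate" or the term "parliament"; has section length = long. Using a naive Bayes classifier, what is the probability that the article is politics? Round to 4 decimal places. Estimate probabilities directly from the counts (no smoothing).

0.1981

politics: (20/129) × (8/20) × (3/20) × (10/20) × (6/20) × (13/20) ≈ 0.000906977
technology: (109/129) × (23/109) × (37/109) × (76/109) × (22/109) × (47/109) ≈ 0.00367255
P(politics | x) = 0.000906977 / 0.004579527 ≈ 0.1981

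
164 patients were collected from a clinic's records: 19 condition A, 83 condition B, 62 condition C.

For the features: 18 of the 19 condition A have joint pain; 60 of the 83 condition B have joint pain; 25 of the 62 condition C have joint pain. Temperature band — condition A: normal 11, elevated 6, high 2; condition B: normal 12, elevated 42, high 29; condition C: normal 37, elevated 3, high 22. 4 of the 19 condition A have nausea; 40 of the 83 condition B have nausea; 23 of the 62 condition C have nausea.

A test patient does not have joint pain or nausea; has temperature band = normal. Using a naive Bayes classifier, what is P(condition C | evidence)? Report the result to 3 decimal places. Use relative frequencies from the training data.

0.864

condition A: (19/164) × (1/19) × (11/19) × (15/19) ≈ 0.00278697
condition B: (83/164) × (23/83) × (12/83) × (43/83) ≈ 0.0105046
condition C: (62/164) × (37/62) × (37/62) × (39/62) ≈ 0.0846917
P(condition C | x) = 0.0846917 / 0.09798327 ≈ 0.864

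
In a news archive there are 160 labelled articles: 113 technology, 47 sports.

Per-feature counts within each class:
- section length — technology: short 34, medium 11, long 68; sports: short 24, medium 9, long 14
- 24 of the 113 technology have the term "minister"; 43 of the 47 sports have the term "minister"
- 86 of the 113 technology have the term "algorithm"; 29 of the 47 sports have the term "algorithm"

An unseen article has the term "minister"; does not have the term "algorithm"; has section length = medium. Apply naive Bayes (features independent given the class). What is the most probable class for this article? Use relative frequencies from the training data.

technology: (113/160) × (11/113) × (24/113) × (27/113) ≈ 0.00348892
sports: (47/160) × (9/47) × (43/47) × (18/47) ≈ 0.0197091
Highest score → sports.

sports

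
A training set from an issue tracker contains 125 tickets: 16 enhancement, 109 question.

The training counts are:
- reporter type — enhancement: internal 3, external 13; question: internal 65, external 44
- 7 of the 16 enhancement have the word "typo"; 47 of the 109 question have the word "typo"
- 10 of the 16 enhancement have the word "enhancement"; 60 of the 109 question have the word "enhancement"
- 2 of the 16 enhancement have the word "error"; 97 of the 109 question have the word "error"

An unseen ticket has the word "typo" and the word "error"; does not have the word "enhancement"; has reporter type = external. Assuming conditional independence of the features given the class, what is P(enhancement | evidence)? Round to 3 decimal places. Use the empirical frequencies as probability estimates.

0.034

enhancement: (16/125) × (13/16) × (7/16) × (6/16) × (2/16) = 0.0021328125
question: (109/125) × (44/109) × (47/109) × (49/109) × (97/109) ≈ 0.0607196
P(enhancement | x) = 0.0021328125 / 0.0628524125 ≈ 0.034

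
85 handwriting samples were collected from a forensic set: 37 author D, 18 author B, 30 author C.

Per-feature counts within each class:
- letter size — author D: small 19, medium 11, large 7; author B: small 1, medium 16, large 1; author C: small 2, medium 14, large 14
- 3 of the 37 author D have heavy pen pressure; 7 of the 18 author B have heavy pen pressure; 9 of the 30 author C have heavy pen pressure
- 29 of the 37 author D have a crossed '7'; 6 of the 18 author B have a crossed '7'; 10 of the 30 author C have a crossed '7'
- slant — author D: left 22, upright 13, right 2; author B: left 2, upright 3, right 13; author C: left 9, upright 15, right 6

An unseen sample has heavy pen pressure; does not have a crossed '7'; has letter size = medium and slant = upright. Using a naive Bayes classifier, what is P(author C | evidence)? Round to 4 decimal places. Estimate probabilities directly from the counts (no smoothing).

0.6484

author D: (37/85) × (11/37) × (3/37) × (8/37) × (13/37) ≈ 0.000797119
author B: (18/85) × (16/18) × (7/18) × (12/18) × (3/18) ≈ 0.00813362
author C: (30/85) × (14/30) × (9/30) × (20/30) × (15/30) ≈ 0.0164706
P(author C | x) = 0.0164706 / 0.025401339 ≈ 0.6484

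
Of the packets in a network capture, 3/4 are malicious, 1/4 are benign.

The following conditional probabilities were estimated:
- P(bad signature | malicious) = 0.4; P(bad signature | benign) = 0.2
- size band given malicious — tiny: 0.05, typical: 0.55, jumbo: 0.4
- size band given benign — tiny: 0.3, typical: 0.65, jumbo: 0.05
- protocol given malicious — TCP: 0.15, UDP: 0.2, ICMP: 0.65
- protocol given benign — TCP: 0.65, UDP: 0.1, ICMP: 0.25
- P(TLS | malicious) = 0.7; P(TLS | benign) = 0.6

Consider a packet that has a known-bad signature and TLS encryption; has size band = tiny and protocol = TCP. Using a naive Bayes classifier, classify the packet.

malicious: 0.75 × 0.4 × 0.05 × 0.15 × 0.7 = 0.001575
benign: 0.25 × 0.2 × 0.3 × 0.65 × 0.6 = 0.00585
Highest score → benign.

benign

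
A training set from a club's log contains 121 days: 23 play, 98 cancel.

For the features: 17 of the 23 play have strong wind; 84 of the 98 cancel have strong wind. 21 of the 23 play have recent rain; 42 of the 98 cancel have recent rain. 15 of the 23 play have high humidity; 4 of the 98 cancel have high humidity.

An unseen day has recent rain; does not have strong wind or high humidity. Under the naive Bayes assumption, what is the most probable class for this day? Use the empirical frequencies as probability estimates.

play: (23/121) × (6/23) × (21/23) × (8/23) ≈ 0.0157478
cancel: (98/121) × (14/98) × (42/98) × (94/98) ≈ 0.0475628
Highest score → cancel.

cancel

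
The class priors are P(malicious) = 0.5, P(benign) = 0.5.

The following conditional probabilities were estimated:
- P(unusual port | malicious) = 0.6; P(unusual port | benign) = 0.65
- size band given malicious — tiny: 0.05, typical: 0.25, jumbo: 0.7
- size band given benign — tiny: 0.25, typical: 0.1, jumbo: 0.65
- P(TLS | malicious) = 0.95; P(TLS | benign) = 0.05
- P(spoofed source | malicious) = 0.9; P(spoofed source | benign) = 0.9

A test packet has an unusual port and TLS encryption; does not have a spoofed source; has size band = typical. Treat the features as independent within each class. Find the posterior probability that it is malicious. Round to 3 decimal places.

0.978

malicious: 0.5 × 0.6 × 0.25 × 0.95 × (1−0.9) = 0.007125
benign: 0.5 × 0.65 × 0.1 × 0.05 × (1−0.9) = 0.0001625
P(malicious | x) = 0.007125 / 0.0072875 ≈ 0.978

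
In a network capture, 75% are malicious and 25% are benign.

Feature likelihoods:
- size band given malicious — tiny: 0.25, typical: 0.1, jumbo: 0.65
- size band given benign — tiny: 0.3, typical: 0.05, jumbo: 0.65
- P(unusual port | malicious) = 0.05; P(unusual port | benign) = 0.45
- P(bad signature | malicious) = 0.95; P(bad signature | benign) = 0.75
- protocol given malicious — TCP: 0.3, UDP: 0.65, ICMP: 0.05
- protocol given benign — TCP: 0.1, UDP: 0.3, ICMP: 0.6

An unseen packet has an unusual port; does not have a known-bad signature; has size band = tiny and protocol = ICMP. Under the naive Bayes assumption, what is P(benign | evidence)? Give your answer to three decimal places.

malicious: 0.75 × 0.25 × 0.05 × (1−0.95) × 0.05 = 0.0000234375
benign: 0.25 × 0.3 × 0.45 × (1−0.75) × 0.6 = 0.0050625
P(benign | x) = 0.0050625 / 0.0050859375 ≈ 0.995

0.995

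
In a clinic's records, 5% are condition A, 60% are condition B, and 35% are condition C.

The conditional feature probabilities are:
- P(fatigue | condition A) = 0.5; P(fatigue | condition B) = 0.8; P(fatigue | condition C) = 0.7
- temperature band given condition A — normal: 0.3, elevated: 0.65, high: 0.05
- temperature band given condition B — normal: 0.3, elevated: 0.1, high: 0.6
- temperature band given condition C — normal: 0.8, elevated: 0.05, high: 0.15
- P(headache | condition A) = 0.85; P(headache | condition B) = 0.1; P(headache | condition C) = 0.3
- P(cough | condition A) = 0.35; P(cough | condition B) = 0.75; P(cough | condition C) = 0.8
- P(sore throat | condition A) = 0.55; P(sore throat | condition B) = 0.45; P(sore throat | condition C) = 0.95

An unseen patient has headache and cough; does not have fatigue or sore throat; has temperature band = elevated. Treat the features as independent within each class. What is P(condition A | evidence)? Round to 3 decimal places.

condition A: 0.05 × (1−0.5) × 0.65 × 0.85 × 0.35 × (1−0.55) = 0.00217546875
condition B: 0.6 × (1−0.8) × 0.1 × 0.1 × 0.75 × (1−0.45) = 0.000495
condition C: 0.35 × (1−0.7) × 0.05 × 0.3 × 0.8 × (1−0.95) = 0.000063
P(condition A | x) = 0.00217546875 / 0.00273346875 ≈ 0.796

0.796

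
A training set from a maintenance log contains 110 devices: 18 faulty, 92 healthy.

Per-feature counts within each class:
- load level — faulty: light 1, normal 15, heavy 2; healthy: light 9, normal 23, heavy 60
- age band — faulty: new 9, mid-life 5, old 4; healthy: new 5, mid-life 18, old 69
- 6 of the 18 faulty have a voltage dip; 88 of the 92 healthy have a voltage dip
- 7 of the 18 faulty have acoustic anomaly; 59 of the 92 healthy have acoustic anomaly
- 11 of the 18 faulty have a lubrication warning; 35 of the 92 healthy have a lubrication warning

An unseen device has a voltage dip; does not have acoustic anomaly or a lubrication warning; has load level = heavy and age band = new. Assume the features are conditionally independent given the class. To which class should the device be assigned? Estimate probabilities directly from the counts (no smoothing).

faulty: (18/110) × (2/18) × (9/18) × (6/18) × (11/18) × (7/18) ≈ 0.000720165
healthy: (92/110) × (60/92) × (5/92) × (88/92) × (33/92) × (57/92) ≈ 0.00630157
Highest score → healthy.

healthy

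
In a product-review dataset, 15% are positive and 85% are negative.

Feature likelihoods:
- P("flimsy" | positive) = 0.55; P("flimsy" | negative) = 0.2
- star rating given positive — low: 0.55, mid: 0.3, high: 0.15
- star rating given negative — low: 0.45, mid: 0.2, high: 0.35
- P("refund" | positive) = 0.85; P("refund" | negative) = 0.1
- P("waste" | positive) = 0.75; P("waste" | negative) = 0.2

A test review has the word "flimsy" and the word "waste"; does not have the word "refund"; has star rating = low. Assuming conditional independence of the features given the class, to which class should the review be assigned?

negative

positive: 0.15 × 0.55 × 0.55 × (1−0.85) × 0.75 = 0.0051046875
negative: 0.85 × 0.2 × 0.45 × (1−0.1) × 0.2 = 0.01377
Highest score → negative.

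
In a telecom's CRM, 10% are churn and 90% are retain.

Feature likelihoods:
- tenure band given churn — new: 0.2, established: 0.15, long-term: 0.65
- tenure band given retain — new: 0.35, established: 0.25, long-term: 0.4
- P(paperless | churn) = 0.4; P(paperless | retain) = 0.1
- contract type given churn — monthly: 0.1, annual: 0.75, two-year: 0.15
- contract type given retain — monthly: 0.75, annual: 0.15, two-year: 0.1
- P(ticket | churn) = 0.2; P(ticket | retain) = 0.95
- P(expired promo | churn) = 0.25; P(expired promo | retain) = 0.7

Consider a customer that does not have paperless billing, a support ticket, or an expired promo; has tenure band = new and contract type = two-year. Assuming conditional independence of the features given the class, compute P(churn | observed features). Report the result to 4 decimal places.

0.7175

churn: 0.1 × 0.2 × (1−0.4) × 0.15 × (1−0.2) × (1−0.25) = 0.00108
retain: 0.9 × 0.35 × (1−0.1) × 0.1 × (1−0.95) × (1−0.7) = 0.00042525
P(churn | x) = 0.00108 / 0.00150525 ≈ 0.7175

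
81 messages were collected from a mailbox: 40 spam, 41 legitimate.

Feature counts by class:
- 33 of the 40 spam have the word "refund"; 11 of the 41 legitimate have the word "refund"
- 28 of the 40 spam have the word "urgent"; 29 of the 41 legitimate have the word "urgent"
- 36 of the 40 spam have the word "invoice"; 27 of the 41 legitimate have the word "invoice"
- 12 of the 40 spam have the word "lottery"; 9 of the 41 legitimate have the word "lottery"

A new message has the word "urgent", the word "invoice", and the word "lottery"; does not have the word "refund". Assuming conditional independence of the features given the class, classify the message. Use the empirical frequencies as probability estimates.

spam: (40/81) × (7/40) × (28/40) × (36/40) × (12/40) ≈ 0.0163333
legitimate: (41/81) × (30/41) × (29/41) × (27/41) × (9/41) ≈ 0.0378694
Highest score → legitimate.

legitimate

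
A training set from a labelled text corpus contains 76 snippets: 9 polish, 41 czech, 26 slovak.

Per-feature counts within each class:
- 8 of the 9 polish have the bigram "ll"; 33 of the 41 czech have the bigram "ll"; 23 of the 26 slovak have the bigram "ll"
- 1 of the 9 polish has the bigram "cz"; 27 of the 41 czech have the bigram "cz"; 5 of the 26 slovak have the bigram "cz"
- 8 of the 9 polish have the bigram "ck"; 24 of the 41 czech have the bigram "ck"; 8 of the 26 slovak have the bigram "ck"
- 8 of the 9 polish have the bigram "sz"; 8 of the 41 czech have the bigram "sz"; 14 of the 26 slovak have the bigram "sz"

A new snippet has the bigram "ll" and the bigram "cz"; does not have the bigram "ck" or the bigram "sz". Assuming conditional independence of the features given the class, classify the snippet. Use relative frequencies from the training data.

polish: (9/76) × (8/9) × (1/9) × (1/9) × (1/9) ≈ 0.000144394
czech: (41/76) × (33/41) × (27/41) × (17/41) × (33/41) ≈ 0.0954279
slovak: (26/76) × (23/26) × (5/26) × (18/26) × (12/26) ≈ 0.0185959
Highest score → czech.

czech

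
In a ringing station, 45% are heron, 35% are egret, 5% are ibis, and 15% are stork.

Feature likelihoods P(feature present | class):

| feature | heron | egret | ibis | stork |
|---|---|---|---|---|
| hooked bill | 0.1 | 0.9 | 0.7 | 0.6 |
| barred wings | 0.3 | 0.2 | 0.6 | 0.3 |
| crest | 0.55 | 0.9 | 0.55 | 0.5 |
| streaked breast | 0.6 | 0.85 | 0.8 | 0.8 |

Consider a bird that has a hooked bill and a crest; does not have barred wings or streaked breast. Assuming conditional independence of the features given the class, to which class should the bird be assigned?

heron: 0.45 × 0.1 × (1−0.3) × 0.55 × (1−0.6) = 0.00693
egret: 0.35 × 0.9 × (1−0.2) × 0.9 × (1−0.85) = 0.03402
ibis: 0.05 × 0.7 × (1−0.6) × 0.55 × (1−0.8) = 0.00154
stork: 0.15 × 0.6 × (1−0.3) × 0.5 × (1−0.8) = 0.0063
Highest score → egret.

egret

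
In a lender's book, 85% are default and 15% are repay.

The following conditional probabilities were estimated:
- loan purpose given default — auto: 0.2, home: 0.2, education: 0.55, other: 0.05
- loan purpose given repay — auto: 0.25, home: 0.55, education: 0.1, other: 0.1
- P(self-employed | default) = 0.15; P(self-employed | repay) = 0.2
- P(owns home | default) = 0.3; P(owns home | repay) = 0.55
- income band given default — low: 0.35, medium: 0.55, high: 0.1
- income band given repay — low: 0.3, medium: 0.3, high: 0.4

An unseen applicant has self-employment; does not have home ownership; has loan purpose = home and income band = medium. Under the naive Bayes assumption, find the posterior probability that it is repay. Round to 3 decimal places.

default: 0.85 × 0.2 × 0.15 × (1−0.3) × 0.55 = 0.0098175
repay: 0.15 × 0.55 × 0.2 × (1−0.55) × 0.3 = 0.0022275
P(repay | x) = 0.0022275 / 0.012045 ≈ 0.185

0.185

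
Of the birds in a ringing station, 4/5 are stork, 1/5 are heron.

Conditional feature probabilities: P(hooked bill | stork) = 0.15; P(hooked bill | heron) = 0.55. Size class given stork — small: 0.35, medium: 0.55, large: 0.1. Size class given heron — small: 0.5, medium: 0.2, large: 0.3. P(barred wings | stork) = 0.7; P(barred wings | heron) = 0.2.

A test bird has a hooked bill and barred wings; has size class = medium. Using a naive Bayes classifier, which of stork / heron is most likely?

stork: 0.8 × 0.15 × 0.55 × 0.7 = 0.0462
heron: 0.2 × 0.55 × 0.2 × 0.2 = 0.0044
Highest score → stork.

stork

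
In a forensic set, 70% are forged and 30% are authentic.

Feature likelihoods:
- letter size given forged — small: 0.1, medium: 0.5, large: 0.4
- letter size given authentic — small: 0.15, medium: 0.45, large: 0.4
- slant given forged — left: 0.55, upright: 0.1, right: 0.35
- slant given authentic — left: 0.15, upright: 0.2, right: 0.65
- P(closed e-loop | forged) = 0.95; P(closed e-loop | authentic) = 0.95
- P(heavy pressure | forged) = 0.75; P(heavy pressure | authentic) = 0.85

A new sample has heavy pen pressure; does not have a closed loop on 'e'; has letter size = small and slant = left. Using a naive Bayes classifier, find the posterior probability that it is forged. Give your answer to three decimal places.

0.834

forged: 0.7 × 0.1 × 0.55 × (1−0.95) × 0.75 = 0.00144375
authentic: 0.3 × 0.15 × 0.15 × (1−0.95) × 0.85 = 0.000286875
P(forged | x) = 0.00144375 / 0.001730625 ≈ 0.834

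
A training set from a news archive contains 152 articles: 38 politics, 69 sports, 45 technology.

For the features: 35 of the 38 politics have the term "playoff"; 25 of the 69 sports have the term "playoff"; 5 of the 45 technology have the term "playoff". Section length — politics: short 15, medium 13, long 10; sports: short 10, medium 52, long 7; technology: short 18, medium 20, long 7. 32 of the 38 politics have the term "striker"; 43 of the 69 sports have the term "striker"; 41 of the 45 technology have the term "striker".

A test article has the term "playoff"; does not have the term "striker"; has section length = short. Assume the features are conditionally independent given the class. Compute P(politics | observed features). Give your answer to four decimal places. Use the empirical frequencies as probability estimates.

0.5857

politics: (38/152) × (35/38) × (15/38) × (6/38) ≈ 0.0143516
sports: (69/152) × (25/69) × (10/69) × (26/69) ≈ 0.00898197
technology: (45/152) × (5/45) × (18/45) × (4/45) ≈ 0.00116959
P(politics | x) = 0.0143516 / 0.02450316 ≈ 0.5857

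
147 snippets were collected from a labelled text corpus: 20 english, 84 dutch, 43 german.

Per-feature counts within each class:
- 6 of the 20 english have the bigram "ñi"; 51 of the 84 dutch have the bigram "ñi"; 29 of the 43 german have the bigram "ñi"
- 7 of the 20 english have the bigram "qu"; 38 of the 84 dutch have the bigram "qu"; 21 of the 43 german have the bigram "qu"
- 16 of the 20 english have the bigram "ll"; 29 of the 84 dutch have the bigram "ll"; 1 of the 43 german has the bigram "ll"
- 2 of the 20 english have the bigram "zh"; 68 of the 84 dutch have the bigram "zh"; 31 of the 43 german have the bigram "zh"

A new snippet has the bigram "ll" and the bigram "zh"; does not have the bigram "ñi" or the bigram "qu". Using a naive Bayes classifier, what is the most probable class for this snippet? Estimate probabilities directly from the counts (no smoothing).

english: (20/147) × (14/20) × (13/20) × (16/20) × (2/20) ≈ 0.00495238
dutch: (84/147) × (33/84) × (46/84) × (29/84) × (68/84) ≈ 0.0343577
german: (43/147) × (14/43) × (22/43) × (1/43) × (31/43) ≈ 0.000816939
Highest score → dutch.

dutch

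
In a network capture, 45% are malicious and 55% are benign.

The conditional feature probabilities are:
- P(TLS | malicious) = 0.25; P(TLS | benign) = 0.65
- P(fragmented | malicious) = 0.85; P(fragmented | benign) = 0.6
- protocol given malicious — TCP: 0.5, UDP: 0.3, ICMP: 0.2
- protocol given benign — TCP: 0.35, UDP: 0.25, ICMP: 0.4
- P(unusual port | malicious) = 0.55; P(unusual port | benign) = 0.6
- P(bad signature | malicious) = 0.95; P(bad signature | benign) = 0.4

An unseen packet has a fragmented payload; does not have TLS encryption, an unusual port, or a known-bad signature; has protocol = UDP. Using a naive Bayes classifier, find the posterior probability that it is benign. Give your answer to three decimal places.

0.782

malicious: 0.45 × (1−0.25) × 0.85 × 0.3 × (1−0.55) × (1−0.95) = 0.00193640625
benign: 0.55 × (1−0.65) × 0.6 × 0.25 × (1−0.6) × (1−0.4) = 0.00693
P(benign | x) = 0.00693 / 0.00886640625 ≈ 0.782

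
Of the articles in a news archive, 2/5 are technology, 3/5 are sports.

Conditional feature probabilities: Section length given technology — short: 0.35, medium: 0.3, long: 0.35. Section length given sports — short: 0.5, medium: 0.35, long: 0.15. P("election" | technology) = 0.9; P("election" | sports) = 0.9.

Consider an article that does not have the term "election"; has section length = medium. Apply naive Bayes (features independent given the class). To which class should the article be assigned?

sports

technology: 0.4 × 0.3 × (1−0.9) = 0.012
sports: 0.6 × 0.35 × (1−0.9) = 0.021
Highest score → sports.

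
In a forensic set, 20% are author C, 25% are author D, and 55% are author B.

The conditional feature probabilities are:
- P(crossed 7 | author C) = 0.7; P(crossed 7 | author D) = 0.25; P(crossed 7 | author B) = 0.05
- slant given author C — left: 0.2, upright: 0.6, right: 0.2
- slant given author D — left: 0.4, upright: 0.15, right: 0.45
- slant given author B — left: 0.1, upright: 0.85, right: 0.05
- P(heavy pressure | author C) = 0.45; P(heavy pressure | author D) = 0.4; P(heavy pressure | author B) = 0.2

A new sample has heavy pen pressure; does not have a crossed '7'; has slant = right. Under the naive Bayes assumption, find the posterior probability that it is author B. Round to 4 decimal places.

0.1177

author C: 0.2 × (1−0.7) × 0.2 × 0.45 = 0.0054
author D: 0.25 × (1−0.25) × 0.45 × 0.4 = 0.03375
author B: 0.55 × (1−0.05) × 0.05 × 0.2 = 0.005225
P(author B | x) = 0.005225 / 0.044375 ≈ 0.1177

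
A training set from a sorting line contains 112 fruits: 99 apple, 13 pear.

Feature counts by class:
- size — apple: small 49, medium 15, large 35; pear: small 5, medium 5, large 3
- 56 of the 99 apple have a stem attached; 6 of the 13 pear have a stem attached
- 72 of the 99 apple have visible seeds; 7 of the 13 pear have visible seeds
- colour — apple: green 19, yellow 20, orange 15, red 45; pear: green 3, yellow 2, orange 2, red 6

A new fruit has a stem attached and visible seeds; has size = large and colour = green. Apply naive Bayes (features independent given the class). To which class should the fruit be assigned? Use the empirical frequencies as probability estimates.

apple

apple: (99/112) × (35/99) × (56/99) × (72/99) × (19/99) ≈ 0.0246728
pear: (13/112) × (3/13) × (6/13) × (7/13) × (3/13) ≈ 0.00153619
Highest score → apple.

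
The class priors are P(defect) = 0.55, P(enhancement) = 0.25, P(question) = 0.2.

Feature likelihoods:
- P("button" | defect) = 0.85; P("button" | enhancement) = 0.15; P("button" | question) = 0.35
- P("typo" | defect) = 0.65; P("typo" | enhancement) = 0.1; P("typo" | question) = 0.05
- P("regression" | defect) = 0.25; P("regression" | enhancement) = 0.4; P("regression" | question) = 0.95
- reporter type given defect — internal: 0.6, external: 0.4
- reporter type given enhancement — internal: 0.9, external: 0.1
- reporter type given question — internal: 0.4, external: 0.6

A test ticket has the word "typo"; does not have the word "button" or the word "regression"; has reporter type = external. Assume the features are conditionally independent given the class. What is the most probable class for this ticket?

defect

defect: 0.55 × (1−0.85) × 0.65 × (1−0.25) × 0.4 = 0.0160875
enhancement: 0.25 × (1−0.15) × 0.1 × (1−0.4) × 0.1 = 0.001275
question: 0.2 × (1−0.35) × 0.05 × (1−0.95) × 0.6 = 0.000195
Highest score → defect.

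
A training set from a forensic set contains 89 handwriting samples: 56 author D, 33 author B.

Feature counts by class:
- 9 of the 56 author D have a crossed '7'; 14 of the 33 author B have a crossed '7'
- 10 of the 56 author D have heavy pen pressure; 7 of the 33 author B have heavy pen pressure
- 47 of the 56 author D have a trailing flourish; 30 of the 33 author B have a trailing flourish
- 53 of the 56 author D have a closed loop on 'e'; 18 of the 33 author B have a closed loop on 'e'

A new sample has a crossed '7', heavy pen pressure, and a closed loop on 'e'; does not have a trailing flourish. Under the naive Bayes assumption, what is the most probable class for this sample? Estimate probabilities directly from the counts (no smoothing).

author D

author D: (56/89) × (9/56) × (10/56) × (9/56) × (53/56) ≈ 0.00274667
author B: (33/89) × (14/33) × (7/33) × (3/33) × (18/33) ≈ 0.00165458
Highest score → author D.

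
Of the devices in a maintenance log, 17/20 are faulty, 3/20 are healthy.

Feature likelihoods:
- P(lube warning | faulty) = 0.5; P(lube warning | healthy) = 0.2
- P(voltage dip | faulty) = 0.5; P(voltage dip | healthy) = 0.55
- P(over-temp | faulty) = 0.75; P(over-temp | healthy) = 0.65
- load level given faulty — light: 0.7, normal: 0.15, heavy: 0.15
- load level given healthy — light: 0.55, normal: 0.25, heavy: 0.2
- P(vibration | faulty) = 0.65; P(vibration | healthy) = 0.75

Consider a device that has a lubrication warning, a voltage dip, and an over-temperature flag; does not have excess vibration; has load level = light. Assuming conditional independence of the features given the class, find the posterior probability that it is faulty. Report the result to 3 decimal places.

0.964

faulty: 0.85 × 0.5 × 0.5 × 0.75 × 0.7 × (1−0.65) = 0.039046875
healthy: 0.15 × 0.2 × 0.55 × 0.65 × 0.55 × (1−0.75) = 0.0014746875
P(faulty | x) = 0.039046875 / 0.0405215625 ≈ 0.964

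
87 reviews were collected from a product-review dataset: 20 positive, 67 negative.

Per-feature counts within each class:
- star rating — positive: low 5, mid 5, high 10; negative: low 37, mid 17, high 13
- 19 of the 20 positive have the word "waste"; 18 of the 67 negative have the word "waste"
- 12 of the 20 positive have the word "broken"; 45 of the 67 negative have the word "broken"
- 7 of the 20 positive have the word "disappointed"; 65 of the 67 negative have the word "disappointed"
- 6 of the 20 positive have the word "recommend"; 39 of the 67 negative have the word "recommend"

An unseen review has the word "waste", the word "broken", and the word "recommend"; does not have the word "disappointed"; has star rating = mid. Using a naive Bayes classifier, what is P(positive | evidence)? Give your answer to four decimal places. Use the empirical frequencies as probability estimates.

0.9125

positive: (20/87) × (5/20) × (19/20) × (12/20) × (13/20) × (6/20) ≈ 0.00638793
negative: (67/87) × (17/67) × (18/67) × (45/67) × (2/67) × (39/67) ≈ 0.000612647
P(positive | x) = 0.00638793 / 0.007000577 ≈ 0.9125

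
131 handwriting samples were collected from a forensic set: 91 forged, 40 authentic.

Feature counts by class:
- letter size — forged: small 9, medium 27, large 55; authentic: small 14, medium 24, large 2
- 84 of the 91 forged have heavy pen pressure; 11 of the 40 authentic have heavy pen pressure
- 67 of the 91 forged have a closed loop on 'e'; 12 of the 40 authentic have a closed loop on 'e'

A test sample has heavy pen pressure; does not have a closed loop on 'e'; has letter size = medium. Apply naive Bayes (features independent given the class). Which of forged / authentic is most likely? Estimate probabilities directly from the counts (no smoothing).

forged

forged: (91/131) × (27/91) × (84/91) × (24/91) ≈ 0.0501765
authentic: (40/131) × (24/40) × (11/40) × (28/40) ≈ 0.0352672
Highest score → forged.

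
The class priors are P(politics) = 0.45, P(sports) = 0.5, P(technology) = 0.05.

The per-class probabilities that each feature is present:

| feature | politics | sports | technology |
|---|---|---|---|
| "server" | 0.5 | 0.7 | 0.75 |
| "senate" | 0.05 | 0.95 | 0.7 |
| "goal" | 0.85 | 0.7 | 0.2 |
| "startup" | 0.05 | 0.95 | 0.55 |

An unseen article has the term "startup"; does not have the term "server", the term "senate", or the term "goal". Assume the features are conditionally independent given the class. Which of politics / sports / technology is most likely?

politics: 0.45 × (1−0.5) × (1−0.05) × (1−0.85) × 0.05 = 0.001603125
sports: 0.5 × (1−0.7) × (1−0.95) × (1−0.7) × 0.95 = 0.0021375
technology: 0.05 × (1−0.75) × (1−0.7) × (1−0.2) × 0.55 = 0.00165
Highest score → sports.

sports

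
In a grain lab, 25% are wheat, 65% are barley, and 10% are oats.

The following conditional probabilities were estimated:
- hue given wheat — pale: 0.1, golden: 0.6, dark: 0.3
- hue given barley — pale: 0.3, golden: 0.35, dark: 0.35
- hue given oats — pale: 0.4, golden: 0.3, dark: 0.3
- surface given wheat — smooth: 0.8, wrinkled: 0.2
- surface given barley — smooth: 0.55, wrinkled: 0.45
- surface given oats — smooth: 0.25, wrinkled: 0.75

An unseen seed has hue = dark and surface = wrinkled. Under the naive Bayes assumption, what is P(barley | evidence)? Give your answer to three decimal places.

wheat: 0.25 × 0.3 × 0.2 = 0.015
barley: 0.65 × 0.35 × 0.45 = 0.102375
oats: 0.1 × 0.3 × 0.75 = 0.0225
P(barley | x) = 0.102375 / 0.139875 ≈ 0.732

0.732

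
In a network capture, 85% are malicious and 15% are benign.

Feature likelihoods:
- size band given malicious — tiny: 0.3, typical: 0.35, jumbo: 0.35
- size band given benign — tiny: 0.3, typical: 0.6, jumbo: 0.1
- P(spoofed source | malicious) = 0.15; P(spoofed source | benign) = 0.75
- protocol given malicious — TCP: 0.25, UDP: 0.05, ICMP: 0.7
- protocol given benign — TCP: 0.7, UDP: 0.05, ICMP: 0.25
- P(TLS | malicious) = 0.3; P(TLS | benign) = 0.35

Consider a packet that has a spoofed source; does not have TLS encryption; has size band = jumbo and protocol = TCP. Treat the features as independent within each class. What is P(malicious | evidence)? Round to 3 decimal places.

0.604

malicious: 0.85 × 0.35 × 0.15 × 0.25 × (1−0.3) = 0.007809375
benign: 0.15 × 0.1 × 0.75 × 0.7 × (1−0.35) = 0.00511875
P(malicious | x) = 0.007809375 / 0.012928125 ≈ 0.604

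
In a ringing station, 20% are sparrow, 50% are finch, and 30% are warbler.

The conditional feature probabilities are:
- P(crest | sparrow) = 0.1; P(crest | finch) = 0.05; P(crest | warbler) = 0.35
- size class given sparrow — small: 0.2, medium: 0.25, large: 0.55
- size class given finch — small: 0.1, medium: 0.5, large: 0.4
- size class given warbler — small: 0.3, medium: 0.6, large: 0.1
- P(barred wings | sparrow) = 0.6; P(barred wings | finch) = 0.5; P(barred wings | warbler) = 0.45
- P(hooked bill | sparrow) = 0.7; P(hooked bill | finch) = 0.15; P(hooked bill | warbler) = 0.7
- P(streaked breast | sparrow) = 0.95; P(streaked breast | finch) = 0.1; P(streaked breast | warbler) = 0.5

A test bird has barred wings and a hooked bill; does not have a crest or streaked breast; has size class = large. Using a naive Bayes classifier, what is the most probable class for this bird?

sparrow: 0.2 × (1−0.1) × 0.55 × 0.6 × 0.7 × (1−0.95) = 0.002079
finch: 0.5 × (1−0.05) × 0.4 × 0.5 × 0.15 × (1−0.1) = 0.012825
warbler: 0.3 × (1−0.35) × 0.1 × 0.45 × 0.7 × (1−0.5) = 0.00307125
Highest score → finch.

finch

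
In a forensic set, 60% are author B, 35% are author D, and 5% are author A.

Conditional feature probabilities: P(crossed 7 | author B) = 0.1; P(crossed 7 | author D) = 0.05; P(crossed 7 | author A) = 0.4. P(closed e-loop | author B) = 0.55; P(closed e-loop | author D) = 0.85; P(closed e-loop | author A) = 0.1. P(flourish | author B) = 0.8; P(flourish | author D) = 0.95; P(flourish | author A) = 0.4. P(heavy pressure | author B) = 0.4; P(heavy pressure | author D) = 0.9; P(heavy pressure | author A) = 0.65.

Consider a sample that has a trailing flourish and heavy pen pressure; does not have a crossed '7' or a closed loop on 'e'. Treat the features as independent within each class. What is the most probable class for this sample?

author B: 0.6 × (1−0.1) × (1−0.55) × 0.8 × 0.4 = 0.07776
author D: 0.35 × (1−0.05) × (1−0.85) × 0.95 × 0.9 = 0.042643125
author A: 0.05 × (1−0.4) × (1−0.1) × 0.4 × 0.65 = 0.00702
Highest score → author B.

author B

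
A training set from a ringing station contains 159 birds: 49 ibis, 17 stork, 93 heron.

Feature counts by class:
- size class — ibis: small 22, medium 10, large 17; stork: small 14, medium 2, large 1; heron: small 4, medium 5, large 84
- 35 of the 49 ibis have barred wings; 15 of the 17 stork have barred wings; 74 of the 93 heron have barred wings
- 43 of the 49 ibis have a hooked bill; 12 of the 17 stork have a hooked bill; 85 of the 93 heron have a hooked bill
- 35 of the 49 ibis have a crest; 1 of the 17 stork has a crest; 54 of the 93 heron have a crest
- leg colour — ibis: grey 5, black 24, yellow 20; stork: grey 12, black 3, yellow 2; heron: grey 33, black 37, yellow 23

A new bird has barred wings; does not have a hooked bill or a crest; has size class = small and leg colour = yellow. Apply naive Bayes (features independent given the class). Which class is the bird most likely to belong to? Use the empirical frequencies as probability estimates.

ibis: (49/159) × (22/49) × (35/49) × (6/49) × (14/49) × (20/49) ≈ 0.0014113
stork: (17/159) × (14/17) × (15/17) × (5/17) × (16/17) × (2/17) ≈ 0.00253015
heron: (93/159) × (4/93) × (74/93) × (8/93) × (39/93) × (23/93) ≈ 0.000178585
Highest score → stork.

stork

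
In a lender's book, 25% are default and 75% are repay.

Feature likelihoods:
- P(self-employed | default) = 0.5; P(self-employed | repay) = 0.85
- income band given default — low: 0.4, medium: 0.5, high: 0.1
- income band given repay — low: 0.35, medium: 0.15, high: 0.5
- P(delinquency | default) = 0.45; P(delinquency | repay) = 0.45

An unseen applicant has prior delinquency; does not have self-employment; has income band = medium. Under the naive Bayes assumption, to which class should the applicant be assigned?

default: 0.25 × (1−0.5) × 0.5 × 0.45 = 0.028125
repay: 0.75 × (1−0.85) × 0.15 × 0.45 = 0.00759375
Highest score → default.

default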